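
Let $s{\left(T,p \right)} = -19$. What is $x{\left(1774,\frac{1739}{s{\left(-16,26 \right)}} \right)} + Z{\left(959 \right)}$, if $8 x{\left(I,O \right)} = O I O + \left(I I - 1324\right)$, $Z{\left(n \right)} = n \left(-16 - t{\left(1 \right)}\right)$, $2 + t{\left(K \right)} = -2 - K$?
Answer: $\frac{3234970807}{1444} \approx 2.2403 \cdot 10^{6}$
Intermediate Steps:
$t{\left(K \right)} = -4 - K$ ($t{\left(K \right)} = -2 - \left(2 + K\right) = -4 - K$)
$Z{\left(n \right)} = - 11 n$ ($Z{\left(n \right)} = n \left(-16 - \left(-4 - 1\right)\right) = n \left(-16 - -5\right) = n \left(-16 + 5\right) = n \left(-11\right) = - 11 n$)
$x{\left(I,O \right)} = - \frac{331}{2} + \frac{I^{2}}{8} + \frac{I O^{2}}{8}$ ($x{\left(I,O \right)} = \frac{O I O + \left(I I - 1324\right)}{8} = \frac{I O O + \left(I^{2} - 1324\right)}{8} = \frac{I O^{2} + \left(-1324 + I^{2}\right)}{8} = \frac{-1324 + I^{2} + I O^{2}}{8} = - \frac{331}{2} + \frac{I^{2}}{8} + \frac{I O^{2}}{8}$)
$x{\left(1774,\frac{1739}{s{\left(-16,26 \right)}} \right)} + Z{\left(959 \right)} = \left(- \frac{331}{2} + \frac{1774^{2}}{8} + \frac{1}{8} \cdot 1774 \left(\frac{1739}{-19}\right)^{2}\right) - 10549 = \left(- \frac{331}{2} + \frac{1}{8} \cdot 3147076 + \frac{1}{8} \cdot 1774 \left(1739 \left(- \frac{1}{19}\right)\right)^{2}\right) - 10549 = \left(- \frac{331}{2} + \frac{786769}{2} + \frac{1}{8} \cdot 1774 \left(- \frac{1739}{19}\right)^{2}\right) - 10549 = \left(- \frac{331}{2} + \frac{786769}{2} + \frac{1}{8} \cdot 1774 \cdot \frac{3024121}{361}\right) - 10549 = \left(- \frac{331}{2} + \frac{786769}{2} + \frac{2682395327}{1444}\right) - 10549 = \frac{3250203563}{1444} - 10549 = \frac{3234970807}{1444}$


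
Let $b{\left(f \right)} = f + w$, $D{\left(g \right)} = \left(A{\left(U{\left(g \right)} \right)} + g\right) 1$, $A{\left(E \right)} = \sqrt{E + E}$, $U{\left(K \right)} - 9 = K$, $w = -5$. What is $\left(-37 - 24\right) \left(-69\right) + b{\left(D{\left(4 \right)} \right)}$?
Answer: $4208 + \sqrt{26} \approx 4213.1$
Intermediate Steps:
$U{\left(K \right)} = 9 + K$
$A{\left(E \right)} = \sqrt{2} \sqrt{E}$ ($A{\left(E \right)} = \sqrt{2 E} = \sqrt{2} \sqrt{E}$)
$D{\left(g \right)} = g + \sqrt{2} \sqrt{9 + g}$ ($D{\left(g \right)} = \left(\sqrt{2} \sqrt{9 + g} + g\right) 1 = \left(g + \sqrt{2} \sqrt{9 + g}\right) 1 = g + \sqrt{2} \sqrt{9 + g}$)
$b{\left(f \right)} = -5 + f$ ($b{\left(f \right)} = f - 5 = -5 + f$)
$\left(-37 - 24\right) \left(-69\right) + b{\left(D{\left(4 \right)} \right)} = \left(-37 - 24\right) \left(-69\right) - \left(1 - \sqrt{18 + 2 \cdot 4}\right) = \left(-37 - 24\right) \left(-69\right) - \left(1 - \sqrt{18 + 8}\right) = \left(-61\right) \left(-69\right) - \left(1 - \sqrt{26}\right) = 4209 - \left(1 - \sqrt{26}\right) = 4208 + \sqrt{26}$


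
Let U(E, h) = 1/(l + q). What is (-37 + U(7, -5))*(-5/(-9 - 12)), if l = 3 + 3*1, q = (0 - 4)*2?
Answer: -125/14 ≈ -8.9286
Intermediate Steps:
q = -8 (q = -4*2 = -8)
l = 6 (l = 3 + 3 = 6)
U(E, h) = -½ (U(E, h) = 1/(6 - 8) = 1/(-2) = -½)
(-37 + U(7, -5))*(-5/(-9 - 12)) = (-37 - ½)*(-5/(-9 - 12)) = -(-375)/(2*(-21)) = -(-375)*(-1)/(2*21) = -75/2*5/21 = -125/14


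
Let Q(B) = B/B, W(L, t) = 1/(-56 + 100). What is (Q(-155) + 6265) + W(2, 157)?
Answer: 275705/44 ≈ 6266.0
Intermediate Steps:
W(L, t) = 1/44
Q(B) = 1
(Q(-155) + 6265) + W(2, 157) = (1 + 6265) + 1/44 = 6266 + 1/44 = 275705/44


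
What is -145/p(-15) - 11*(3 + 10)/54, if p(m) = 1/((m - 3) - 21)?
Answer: 305227/54 ≈ 5652.4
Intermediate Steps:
p(m) = 1/(-24 + m) (p(m) = 1/((-3 + m) - 21) = 1/(-24 + m))
-145/p(-15) - 11*(3 + 10)/54 = -145/(1/(-24 - 15)) - 11*(3 + 10)/54 = -145/(1/(-39)) - 11*13*(1/54) = -145/(-1/39) - 143*1/54 = -145*(-39) - 143/54 = 5655 - 143/54 = 305227/54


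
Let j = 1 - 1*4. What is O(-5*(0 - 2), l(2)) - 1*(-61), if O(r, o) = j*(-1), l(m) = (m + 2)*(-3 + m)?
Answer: 64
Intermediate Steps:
l(m) = (-3 + m)*(2 + m) (l(m) = (2 + m)*(-3 + m) = (-3 + m)*(2 + m))
j = -3 (j = 1 - 4 = -3)
O(r, o) = 3 (O(r, o) = -3*(-1) = 3)
O(-5*(0 - 2), l(2)) - 1*(-61) = 3 - 1*(-61) = 3 + 61 = 64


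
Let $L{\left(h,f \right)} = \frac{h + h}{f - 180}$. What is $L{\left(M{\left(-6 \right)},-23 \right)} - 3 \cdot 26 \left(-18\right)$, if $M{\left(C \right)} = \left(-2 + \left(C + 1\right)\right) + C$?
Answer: $\frac{285038}{203} \approx 1404.1$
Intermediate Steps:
$M{\left(C \right)} = -1 + 2 C$ ($M{\left(C \right)} = \left(-2 + \left(1 + C\right)\right) + C = \left(-1 + C\right) + C = -1 + 2 C$)
$L{\left(h,f \right)} = \frac{2 h}{-180 + f}$
$L{\left(M{\left(-6 \right)},-23 \right)} - 3 \cdot 26 \left(-18\right) = \frac{2 \left(-1 + 2 \left(-6\right)\right)}{-180 - 23} - 3 \cdot 26 \left(-18\right) = \frac{2 \left(-1 - 12\right)}{-203} - 78 \left(-18\right) = 2 \left(-13\right) \left(- \frac{1}{203}\right) - -1404 = \frac{26}{203} + 1404 = \frac{285038}{203}$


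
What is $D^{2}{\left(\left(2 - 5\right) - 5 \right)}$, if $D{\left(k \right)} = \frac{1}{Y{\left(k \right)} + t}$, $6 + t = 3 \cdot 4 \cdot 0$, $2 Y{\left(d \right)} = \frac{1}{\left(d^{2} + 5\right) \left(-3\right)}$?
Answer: $\frac{171396}{6175225} \approx 0.027755$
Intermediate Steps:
$Y{\left(d \right)} = - \frac{1}{6 \left(5 + d^{2}\right)}$ ($Y{\left(d \right)} = \frac{\frac{1}{d^{2} + 5} \frac{1}{-3}}{2} = \frac{\frac{1}{5 + d^{2}} \left(- \frac{1}{3}\right)}{2} = \frac{\left(- \frac{1}{3}\right) \frac{1}{5 + d^{2}}}{2} = - \frac{1}{6 \left(5 + d^{2}\right)}$)
$t = -6$ ($t = -6 + 3 \cdot 4 \cdot 0 = -6 + 12 \cdot 0 = -6 + 0 = -6$)
$D{\left(k \right)} = \frac{1}{-6 - \frac{1}{30 + 6 k^{2}}}$ ($D{\left(k \right)} = \frac{1}{- \frac{1}{30 + 6 k^{2}} - 6} = \frac{1}{-6 - \frac{1}{30 + 6 k^{2}}}$)
$D^{2}{\left(\left(2 - 5\right) - 5 \right)} = \left(\frac{6 \left(-5 - \left(\left(2 - 5\right) - 5\right)^{2}\right)}{181 + 36 \left(\left(2 - 5\right) - 5\right)^{2}}\right)^{2} = \left(\frac{6 \left(-5 - \left(-3 - 5\right)^{2}\right)}{181 + 36 \left(-3 - 5\right)^{2}}\right)^{2} = \left(\frac{6 \left(-5 - \left(-8\right)^{2}\right)}{181 + 36 \left(-8\right)^{2}}\right)^{2} = \left(\frac{6 \left(-5 - 64\right)}{181 + 36 \cdot 64}\right)^{2} = \left(\frac{6 \left(-5 - 64\right)}{181 + 2304}\right)^{2} = \left(6 \cdot \frac{1}{2485} \left(-69\right)\right)^{2} = \left(- \frac{414}{2485}\right)^{2} = \frac{171396}{6175225}$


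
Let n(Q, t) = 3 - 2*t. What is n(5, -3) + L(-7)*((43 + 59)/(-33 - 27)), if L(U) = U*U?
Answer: -743/10 ≈ -74.300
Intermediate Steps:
L(U) = U²
n(5, -3) + L(-7)*((43 + 59)/(-33 - 27)) = (3 - 2*(-3)) + (-7)²*((43 + 59)/(-33 - 27)) = (3 + 6) + 49*(102/(-60)) = 9 + 49*(102*(-1/60)) = 9 + 49*(-17/10) = 9 - 833/10 = -743/10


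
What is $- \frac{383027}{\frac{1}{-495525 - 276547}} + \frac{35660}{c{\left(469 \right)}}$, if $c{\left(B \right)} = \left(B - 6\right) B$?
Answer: $\frac{64215671051909428}{217147} \approx 2.9572 \cdot 10^{11}$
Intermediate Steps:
$c{\left(B \right)} = B \left(-6 + B\right)$ ($c{\left(B \right)} = \left(-6 + B\right) B = B \left(-6 + B\right)$)
$- \frac{383027}{\frac{1}{-495525 - 276547}} + \frac{35660}{c{\left(469 \right)}} = - \frac{383027}{\frac{1}{-495525 - 276547}} + \frac{35660}{469 \left(-6 + 469\right)} = - \frac{383027}{\frac{1}{-772072}} + \frac{35660}{469 \cdot 463} = - \frac{383027}{- \frac{1}{772072}} + \frac{35660}{217147} = \left(-383027\right) \left(-772072\right) + 35660 \cdot \frac{1}{217147} = 295724421944 + \frac{35660}{217147} = \frac{64215671051909428}{217147}$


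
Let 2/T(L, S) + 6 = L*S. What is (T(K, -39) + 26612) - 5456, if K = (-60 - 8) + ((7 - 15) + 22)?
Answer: 22213801/1050 ≈ 21156.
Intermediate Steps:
K = -54 (K = -68 + (-8 + 22) = -68 + 14 = -54)
T(L, S) = 2/(-6 + L*S)
(T(K, -39) + 26612) - 5456 = (2/(-6 - 54*(-39)) + 26612) - 5456 = (2/(-6 + 2106) + 26612) - 5456 = (2/2100 + 26612) - 5456 = (2*(1/2100) + 26612) - 5456 = (1/1050 + 26612) - 5456 = 27942601/1050 - 5456 = 22213801/1050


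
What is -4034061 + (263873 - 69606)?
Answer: -3839794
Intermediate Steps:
-4034061 + (263873 - 69606) = -4034061 + 194267 = -3839794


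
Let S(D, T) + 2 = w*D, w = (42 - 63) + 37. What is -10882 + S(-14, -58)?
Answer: -11108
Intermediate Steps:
w = 16 (w = -21 + 37 = 16)
S(D, T) = -2 + 16*D
-10882 + S(-14, -58) = -10882 + (-2 + 16*(-14)) = -10882 + (-2 - 224) = -10882 - 226 = -11108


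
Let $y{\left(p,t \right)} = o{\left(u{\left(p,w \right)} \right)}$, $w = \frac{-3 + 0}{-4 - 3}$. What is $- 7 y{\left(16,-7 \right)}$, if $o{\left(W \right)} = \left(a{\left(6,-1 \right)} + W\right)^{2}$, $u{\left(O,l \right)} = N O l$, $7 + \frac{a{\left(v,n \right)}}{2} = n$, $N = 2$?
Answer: $- \frac{256}{7} \approx -36.571$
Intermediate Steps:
$a{\left(v,n \right)} = -14 + 2 n$
$w = \frac{3}{7}$ ($w = - \frac{3}{-7} = \left(-3\right) \left(- \frac{1}{7}\right) = \frac{3}{7} \approx 0.42857$)
$u{\left(O,l \right)} = 2 O l$
$o{\left(W \right)} = \left(-16 + W\right)^{2}$ ($o{\left(W \right)} = \left(\left(-14 + 2 \left(-1\right)\right) + W\right)^{2} = \left(\left(-14 - 2\right) + W\right)^{2} = \left(-16 + W\right)^{2}$)
$y{\left(p,t \right)} = \left(-16 + \frac{6 p}{7}\right)^{2}$ ($y{\left(p,t \right)} = \left(-16 + 2 p \frac{3}{7}\right)^{2} = \left(-16 + \frac{6 p}{7}\right)^{2}$)
$- 7 y{\left(16,-7 \right)} = - 7 \frac{4 \left(-56 + 3 \cdot 16\right)^{2}}{49} = - 7 \frac{4 \left(-56 + 48\right)^{2}}{49} = - 7 \frac{4 \left(-8\right)^{2}}{49} = - 7 \cdot \frac{4}{49} \cdot 64 = \left(-7\right) \frac{256}{49} = - \frac{256}{7}$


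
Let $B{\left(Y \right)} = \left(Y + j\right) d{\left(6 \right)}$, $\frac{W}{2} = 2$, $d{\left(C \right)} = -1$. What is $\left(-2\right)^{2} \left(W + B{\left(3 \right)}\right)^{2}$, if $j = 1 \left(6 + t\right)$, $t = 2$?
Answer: $196$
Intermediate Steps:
$W = 4$ ($W = 2 \cdot 2 = 4$)
$j = 8$ ($j = 1 \left(6 + 2\right) = 1 \cdot 8 = 8$)
$B{\left(Y \right)} = -8 - Y$ ($B{\left(Y \right)} = \left(Y + 8\right) \left(-1\right) = \left(8 + Y\right) \left(-1\right) = -8 - Y$)
$\left(-2\right)^{2} \left(W + B{\left(3 \right)}\right)^{2} = \left(-2\right)^{2} \left(4 - 11\right)^{2} = 4 \left(4 - 11\right)^{2} = 4 \left(-7\right)^{2} = 4 \cdot 49 = 196$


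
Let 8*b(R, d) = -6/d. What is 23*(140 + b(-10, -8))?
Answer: 103109/32 ≈ 3222.2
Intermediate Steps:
b(R, d) = -3/(4*d) (b(R, d) = (-6/d)/8 = -3/(4*d))
23*(140 + b(-10, -8)) = 23*(140 - ¾/(-8)) = 23*(140 - ¾*(-⅛)) = 23*(140 + 3/32) = 23*(4483/32) = 103109/32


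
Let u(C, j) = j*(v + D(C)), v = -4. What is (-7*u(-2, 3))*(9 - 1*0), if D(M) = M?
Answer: 1134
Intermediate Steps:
u(C, j) = j*(-4 + C)
(-7*u(-2, 3))*(9 - 1*0) = (-21*(-4 - 2))*(9 - 1*0) = (-21*(-6))*(9 + 0) = -7*(-18)*9 = 126*9 = 1134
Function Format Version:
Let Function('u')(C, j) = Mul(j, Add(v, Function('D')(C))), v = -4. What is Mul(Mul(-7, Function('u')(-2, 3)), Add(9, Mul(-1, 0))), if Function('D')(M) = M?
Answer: 1134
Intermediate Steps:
Function('u')(C, j) = Mul(j, Add(-4, C))
Mul(Mul(-7, Function('u')(-2, 3)), Add(9, Mul(-1, 0))) = Mul(Mul(-7, Mul(3, Add(-4, -2))), Add(9, Mul(-1, 0))) = Mul(Mul(-7, Mul(3, -6)), Add(9, 0)) = Mul(Mul(-7, -18), 9) = Mul(126, 9) = 1134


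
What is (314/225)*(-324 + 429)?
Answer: 2198/15 ≈ 146.53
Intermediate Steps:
(314/225)*(-324 + 429) = (314*(1/225))*105 = (314/225)*105 = 2198/15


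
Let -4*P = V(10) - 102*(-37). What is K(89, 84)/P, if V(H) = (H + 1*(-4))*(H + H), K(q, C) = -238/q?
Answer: 476/173283 ≈ 0.0027470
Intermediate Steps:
V(H) = 2*H*(-4 + H) (V(H) = (H - 4)*(2*H) = (-4 + H)*(2*H) = 2*H*(-4 + H))
P = -1947/2 (P = -(2*10*(-4 + 10) - 102*(-37))/4 = -(2*10*6 + 3774)/4 = -(120 + 3774)/4 = -¼*3894 = -1947/2 ≈ -973.50)
K(89, 84)/P = (-238/89)/(-1947/2) = -238*1/89*(-2/1947) = -238/89*(-2/1947) = 476/173283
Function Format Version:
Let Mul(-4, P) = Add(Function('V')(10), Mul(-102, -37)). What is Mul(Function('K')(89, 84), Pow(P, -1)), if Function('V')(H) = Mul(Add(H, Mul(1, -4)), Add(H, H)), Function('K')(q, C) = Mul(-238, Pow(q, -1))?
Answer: Rational(476, 173283) ≈ 0.0027470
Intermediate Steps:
Function('V')(H) = Mul(2, H, Add(-4, H)) (Function('V')(H) = Mul(Add(H, -4), Mul(2, H)) = Mul(Add(-4, H), Mul(2, H)) = Mul(2, H, Add(-4, H)))
P = Rational(-1947, 2) (P = Mul(Rational(-1, 4), Add(Mul(2, 10, Add(-4, 10)), Mul(-102, -37))) = Mul(Rational(-1, 4), Add(Mul(2, 10, 6), 3774)) = Mul(Rational(-1, 4), Add(120, 3774)) = Mul(Rational(-1, 4), 3894) = Rational(-1947, 2) ≈ -973.50)
Mul(Function('K')(89, 84), Pow(P, -1)) = Mul(Mul(-238, Pow(89, -1)), Pow(Rational(-1947, 2), -1)) = Mul(Mul(-238, Rational(1, 89)), Rational(-2, 1947)) = Mul(Rational(-238, 89), Rational(-2, 1947)) = Rational(476, 173283)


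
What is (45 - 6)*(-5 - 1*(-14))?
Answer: 351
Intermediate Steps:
(45 - 6)*(-5 - 1*(-14)) = 39*(-5 + 14) = 39*9 = 351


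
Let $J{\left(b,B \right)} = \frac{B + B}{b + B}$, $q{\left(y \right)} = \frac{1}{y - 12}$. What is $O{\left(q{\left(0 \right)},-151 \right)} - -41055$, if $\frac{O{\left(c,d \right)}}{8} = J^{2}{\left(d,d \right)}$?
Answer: $41063$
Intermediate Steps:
$q{\left(y \right)} = \frac{1}{-12 + y}$
$J{\left(b,B \right)} = \frac{2 B}{B + b}$
$O{\left(c,d \right)} = 8$ ($O{\left(c,d \right)} = 8 \left(\frac{2 d}{d + d}\right)^{2} = 8 \left(\frac{2 d}{2 d}\right)^{2} = 8 \left(2 d \frac{1}{2 d}\right)^{2} = 8 \cdot 1^{2} = 8 \cdot 1 = 8$)
$O{\left(q{\left(0 \right)},-151 \right)} - -41055 = 8 - -41055 = 8 + 41055 = 41063$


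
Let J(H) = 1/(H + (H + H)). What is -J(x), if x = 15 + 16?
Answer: -1/93 ≈ -0.010753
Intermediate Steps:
x = 31
J(H) = 1/(3*H) (J(H) = 1/(H + 2*H) = 1/(3*H))
-J(x) = -1/(3*31) = -1*1/93 = -1/93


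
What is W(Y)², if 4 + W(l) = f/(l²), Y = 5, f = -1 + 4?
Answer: 9409/625 ≈ 15.054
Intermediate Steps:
f = 3
W(l) = -4 + 3/l² (W(l) = -4 + 3/(l²) = -4 + 3/l²)
W(Y)² = (-4 + 3/5²)² = (-4 + 3*(1/25))² = (-4 + 3/25)² = (-97/25)² = 9409/625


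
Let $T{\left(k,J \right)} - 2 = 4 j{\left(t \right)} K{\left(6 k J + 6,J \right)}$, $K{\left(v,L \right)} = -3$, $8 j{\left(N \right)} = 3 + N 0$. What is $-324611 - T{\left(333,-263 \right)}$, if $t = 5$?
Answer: $- \frac{649217}{2} \approx -3.2461 \cdot 10^{5}$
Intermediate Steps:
$j{\left(N \right)} = \frac{3}{8}$ ($j{\left(N \right)} = \frac{3 + N 0}{8} = \frac{3 + 0}{8} = \frac{1}{8} \cdot 3 = \frac{3}{8}$)
$T{\left(k,J \right)} = - \frac{5}{2}$ ($T{\left(k,J \right)} = 2 + 4 \cdot \frac{3}{8} \left(-3\right) = 2 + \frac{3}{2} \left(-3\right) = 2 - \frac{9}{2} = - \frac{5}{2}$)
$-324611 - T{\left(333,-263 \right)} = -324611 - - \frac{5}{2} = -324611 + \frac{5}{2} = - \frac{649217}{2}$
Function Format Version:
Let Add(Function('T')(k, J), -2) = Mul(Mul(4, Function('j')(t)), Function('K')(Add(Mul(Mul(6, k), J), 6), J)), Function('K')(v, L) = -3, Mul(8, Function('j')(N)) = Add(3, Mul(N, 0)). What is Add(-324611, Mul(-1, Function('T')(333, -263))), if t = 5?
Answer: Rational(-649217, 2) ≈ -3.2461e+5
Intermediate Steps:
Function('j')(N) = Rational(3, 8) (Function('j')(N) = Mul(Rational(1, 8), Add(3, Mul(N, 0))) = Mul(Rational(1, 8), Add(3, 0)) = Mul(Rational(1, 8), 3) = Rational(3, 8))
Function('T')(k, J) = Rational(-5, 2) (Function('T')(k, J) = Add(2, Mul(Mul(4, Rational(3, 8)), -3)) = Add(2, Mul(Rational(3, 2), -3)) = Add(2, Rational(-9, 2)) = Rational(-5, 2))
Add(-324611, Mul(-1, Function('T')(333, -263))) = Add(-324611, Mul(-1, Rational(-5, 2))) = Add(-324611, Rational(5, 2)) = Rational(-649217, 2)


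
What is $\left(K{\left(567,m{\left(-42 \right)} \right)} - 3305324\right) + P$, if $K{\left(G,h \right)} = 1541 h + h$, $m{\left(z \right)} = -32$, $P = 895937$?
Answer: $-2458731$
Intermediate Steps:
$K{\left(G,h \right)} = 1542 h$
$\left(K{\left(567,m{\left(-42 \right)} \right)} - 3305324\right) + P = \left(1542 \left(-32\right) - 3305324\right) + 895937 = \left(-49344 - 3305324\right) + 895937 = -3354668 + 895937 = -2458731$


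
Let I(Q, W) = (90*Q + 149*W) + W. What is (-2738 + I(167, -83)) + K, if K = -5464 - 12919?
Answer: -18541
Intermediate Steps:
I(Q, W) = 90*Q + 150*W
K = -18383
(-2738 + I(167, -83)) + K = (-2738 + (90*167 + 150*(-83))) - 18383 = (-2738 + (15030 - 12450)) - 18383 = (-2738 + 2580) - 18383 = -158 - 18383 = -18541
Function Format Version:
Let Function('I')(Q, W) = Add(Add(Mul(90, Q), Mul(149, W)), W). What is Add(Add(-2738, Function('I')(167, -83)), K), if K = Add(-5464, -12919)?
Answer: -18541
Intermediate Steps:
Function('I')(Q, W) = Add(Mul(90, Q), Mul(150, W))
K = -18383
Add(Add(-2738, Function('I')(167, -83)), K) = Add(Add(-2738, Add(Mul(90, 167), Mul(150, -83))), -18383) = Add(Add(-2738, Add(15030, -12450)), -18383) = Add(Add(-2738, 2580), -18383) = Add(-158, -18383) = -18541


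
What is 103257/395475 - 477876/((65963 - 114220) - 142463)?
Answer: 3478019769/1257083200 ≈ 2.7667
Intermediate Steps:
103257/395475 - 477876/((65963 - 114220) - 142463) = 103257*(1/395475) - 477876/(-48257 - 142463) = 34419/131825 - 477876/(-190720) = 34419/131825 - 477876*(-1/190720) = 34419/131825 + 119469/47680 = 3478019769/1257083200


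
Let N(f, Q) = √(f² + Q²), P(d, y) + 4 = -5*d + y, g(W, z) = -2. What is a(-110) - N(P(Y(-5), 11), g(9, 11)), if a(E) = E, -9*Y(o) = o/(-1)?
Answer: -110 - 2*√2017/9 ≈ -119.98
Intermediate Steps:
Y(o) = o/9 (Y(o) = -o/(9*(-1)) = -o*(-1)/9 = -(-1)*o/9 = o/9)
P(d, y) = -4 + y - 5*d (P(d, y) = -4 + (-5*d + y) = -4 + (y - 5*d) = -4 + y - 5*d)
N(f, Q) = √(Q² + f²)
a(-110) - N(P(Y(-5), 11), g(9, 11)) = -110 - √((-2)² + (-4 + 11 - 5*(-5)/9)²) = -110 - √(4 + (-4 + 11 - 5*(-5/9))²) = -110 - √(4 + (-4 + 11 + 25/9)²) = -110 - √(4 + (88/9)²) = -110 - √(4 + 7744/81) = -110 - √(8068/81) = -110 - 2*√2017/9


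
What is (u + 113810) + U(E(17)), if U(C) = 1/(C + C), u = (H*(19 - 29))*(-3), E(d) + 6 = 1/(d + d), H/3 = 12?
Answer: 23322653/203 ≈ 1.1489e+5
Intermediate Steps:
H = 36 (H = 3*12 = 36)
E(d) = -6 + 1/(2*d) (E(d) = -6 + 1/(d + d) = -6 + 1/(2*d))
u = 1080 (u = (36*(19 - 29))*(-3) = (36*(-10))*(-3) = -360*(-3) = 1080)
U(C) = 1/(2*C)
(u + 113810) + U(E(17)) = (1080 + 113810) + 1/(2*(-6 + (½)/17)) = 114890 + 1/(2*(-6 + (½)*(1/17))) = 114890 + 1/(2*(-6 + 1/34)) = 114890 + 1/(2*(-203/34)) = 114890 + (½)*(-34/203) = 114890 - 17/203 = 23322653/203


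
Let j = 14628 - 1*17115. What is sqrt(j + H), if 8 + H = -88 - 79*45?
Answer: 3*I*sqrt(682) ≈ 78.345*I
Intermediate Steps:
H = -3651 (H = -8 + (-88 - 79*45) = -8 + (-88 - 3555) = -8 - 3643 = -3651)
j = -2487 (j = 14628 - 17115 = -2487)
sqrt(j + H) = sqrt(-2487 - 3651) = sqrt(-6138) = 3*I*sqrt(682)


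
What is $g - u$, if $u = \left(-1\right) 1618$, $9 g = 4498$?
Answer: $\frac{19060}{9} \approx 2117.8$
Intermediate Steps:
$g = \frac{4498}{9}$ ($g = \frac{1}{9} \cdot 4498 = \frac{4498}{9} \approx 499.78$)
$u = -1618$
$g - u = \frac{4498}{9} - -1618 = \frac{4498}{9} + 1618 = \frac{19060}{9}$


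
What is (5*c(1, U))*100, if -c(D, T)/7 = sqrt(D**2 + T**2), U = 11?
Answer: -3500*sqrt(122) ≈ -38659.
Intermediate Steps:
c(D, T) = -7*sqrt(D**2 + T**2)
(5*c(1, U))*100 = (5*(-7*sqrt(1**2 + 11**2)))*100 = (5*(-7*sqrt(1 + 121)))*100 = (5*(-7*sqrt(122)))*100 = -35*sqrt(122)*100 = -3500*sqrt(122)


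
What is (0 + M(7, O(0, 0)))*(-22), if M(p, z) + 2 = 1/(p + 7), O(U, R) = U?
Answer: 297/7 ≈ 42.429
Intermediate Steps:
M(p, z) = -2 + 1/(7 + p) (M(p, z) = -2 + 1/(p + 7) = -2 + 1/(7 + p))
(0 + M(7, O(0, 0)))*(-22) = (0 + (-13 - 2*7)/(7 + 7))*(-22) = (0 + (-13 - 14)/14)*(-22) = (0 + (1/14)*(-27))*(-22) = (0 - 27/14)*(-22) = -27/14*(-22) = 297/7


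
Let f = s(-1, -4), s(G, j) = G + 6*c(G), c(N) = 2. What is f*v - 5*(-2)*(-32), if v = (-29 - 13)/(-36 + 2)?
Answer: -5209/17 ≈ -306.41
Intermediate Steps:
v = 21/17 (v = -42/(-34) = -42*(-1/34) = 21/17 ≈ 1.2353)
s(G, j) = 12 + G (s(G, j) = G + 6*2 = G + 12 = 12 + G)
f = 11 (f = 12 - 1 = 11)
f*v - 5*(-2)*(-32) = 11*(21/17) - 5*(-2)*(-32) = 231/17 + 10*(-32) = 231/17 - 320 = -5209/17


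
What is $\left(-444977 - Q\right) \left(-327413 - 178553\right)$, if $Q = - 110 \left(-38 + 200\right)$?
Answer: $216126918662$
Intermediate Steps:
$Q = -17820$ ($Q = \left(-110\right) 162 = -17820$)
$\left(-444977 - Q\right) \left(-327413 - 178553\right) = \left(-444977 - -17820\right) \left(-327413 - 178553\right) = \left(-444977 + 17820\right) \left(-327413 - 178553\right) = - 427157 \left(-327413 - 178553\right) = \left(-427157\right) \left(-505966\right) = 216126918662$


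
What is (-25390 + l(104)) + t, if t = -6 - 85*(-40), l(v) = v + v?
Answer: -21788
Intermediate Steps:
l(v) = 2*v
t = 3394 (t = -6 + 3400 = 3394)
(-25390 + l(104)) + t = (-25390 + 2*104) + 3394 = (-25390 + 208) + 3394 = -25182 + 3394 = -21788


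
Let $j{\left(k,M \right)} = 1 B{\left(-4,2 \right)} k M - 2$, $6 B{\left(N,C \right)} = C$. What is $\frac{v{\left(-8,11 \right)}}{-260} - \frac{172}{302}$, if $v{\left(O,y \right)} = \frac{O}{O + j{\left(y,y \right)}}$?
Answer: $- \frac{507784}{893165} \approx -0.56852$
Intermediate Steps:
$B{\left(N,C \right)} = \frac{C}{6}$
$j{\left(k,M \right)} = -2 + \frac{M k}{3}$ ($j{\left(k,M \right)} = 1 \cdot \frac{1}{6} \cdot 2 k M - 2 = 1 \cdot \frac{1}{3} k M - 2 = \frac{k}{3} M - 2 = \frac{M k}{3} - 2 = -2 + \frac{M k}{3}$)
$v{\left(O,y \right)} = \frac{O}{-2 + O + \frac{y^{2}}{3}}$ ($v{\left(O,y \right)} = \frac{O}{O + \left(-2 + \frac{y y}{3}\right)} = \frac{O}{O + \left(-2 + \frac{y^{2}}{3}\right)} = \frac{O}{-2 + O + \frac{y^{2}}{3}}$)
$\frac{v{\left(-8,11 \right)}}{-260} - \frac{172}{302} = \frac{3 \left(-8\right) \frac{1}{-6 + 11^{2} + 3 \left(-8\right)}}{-260} - \frac{172}{302} = 3 \left(-8\right) \frac{1}{-6 + 121 - 24} \left(- \frac{1}{260}\right) - \frac{86}{151} = 3 \left(-8\right) \frac{1}{91} \left(- \frac{1}{260}\right) - \frac{86}{151} = \left(- \frac{24}{91}\right) \left(- \frac{1}{260}\right) - \frac{86}{151} = \frac{6}{5915} - \frac{86}{151} = - \frac{507784}{893165}$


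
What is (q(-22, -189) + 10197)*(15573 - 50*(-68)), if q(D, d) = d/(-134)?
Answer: 25928255151/134 ≈ 1.9349e+8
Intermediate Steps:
q(D, d) = -d/134 (q(D, d) = d*(-1/134) = -d/134)
(q(-22, -189) + 10197)*(15573 - 50*(-68)) = (-1/134*(-189) + 10197)*(15573 - 50*(-68)) = (189/134 + 10197)*(15573 + 3400) = (1366587/134)*18973 = 25928255151/134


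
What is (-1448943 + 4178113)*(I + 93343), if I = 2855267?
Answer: 8047257953700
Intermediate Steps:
(-1448943 + 4178113)*(I + 93343) = (-1448943 + 4178113)*(2855267 + 93343) = 2729170*2948610 = 8047257953700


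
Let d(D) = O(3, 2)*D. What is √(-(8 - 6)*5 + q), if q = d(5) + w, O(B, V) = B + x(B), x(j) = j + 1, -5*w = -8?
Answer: √665/5 ≈ 5.1575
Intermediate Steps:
w = 8/5 (w = -⅕*(-8) = 8/5 ≈ 1.6000)
x(j) = 1 + j
O(B, V) = 1 + 2*B (O(B, V) = B + (1 + B) = 1 + 2*B)
d(D) = 7*D (d(D) = (1 + 2*3)*D = (1 + 6)*D = 7*D)
q = 183/5 (q = 7*5 + 8/5 = 35 + 8/5 = 183/5 ≈ 36.600)
√(-(8 - 6)*5 + q) = √(-(8 - 6)*5 + 183/5) = √(-2*5 + 183/5) = √(-1*10 + 183/5) = √(-10 + 183/5) = √(133/5) = √665/5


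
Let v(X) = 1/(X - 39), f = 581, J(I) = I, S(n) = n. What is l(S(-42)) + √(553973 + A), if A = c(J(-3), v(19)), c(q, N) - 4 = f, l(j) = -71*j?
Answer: 2982 + √554558 ≈ 3726.7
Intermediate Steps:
v(X) = 1/(-39 + X)
c(q, N) = 585 (c(q, N) = 4 + 581 = 585)
A = 585
l(S(-42)) + √(553973 + A) = -71*(-42) + √(553973 + 585) = 2982 + √554558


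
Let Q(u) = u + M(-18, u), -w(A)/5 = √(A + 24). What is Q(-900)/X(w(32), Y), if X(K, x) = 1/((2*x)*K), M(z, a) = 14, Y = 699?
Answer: 12386280*√14 ≈ 4.6345e+7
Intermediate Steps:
w(A) = -5*√(24 + A) (w(A) = -5*√(A + 24) = -5*√(24 + A))
X(K, x) = 1/(2*K*x)
Q(u) = 14 + u (Q(u) = u + 14 = 14 + u)
Q(-900)/X(w(32), Y) = (14 - 900)/(((½)/(-5*√(24 + 32)*699))) = -886*(-13980*√14) = -(-12386280)*√14 = 12386280*√14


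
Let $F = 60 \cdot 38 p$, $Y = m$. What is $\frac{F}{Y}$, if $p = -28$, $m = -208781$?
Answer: $\frac{63840}{208781} \approx 0.30577$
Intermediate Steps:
$Y = -208781$
$F = -63840$ ($F = 60 \cdot 38 \left(-28\right) = 2280 \left(-28\right) = -63840$)
$\frac{F}{Y} = - \frac{63840}{-208781} = \left(-63840\right) \left(- \frac{1}{208781}\right) = \frac{63840}{208781}$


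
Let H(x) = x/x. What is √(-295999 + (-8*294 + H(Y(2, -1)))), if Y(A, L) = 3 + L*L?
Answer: 15*I*√1326 ≈ 546.21*I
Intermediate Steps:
Y(A, L) = 3 + L²
H(x) = 1
√(-295999 + (-8*294 + H(Y(2, -1)))) = √(-295999 + (-8*294 + 1)) = √(-295999 + (-2352 + 1)) = √(-295999 - 2351) = √(-298350) = 15*I*√1326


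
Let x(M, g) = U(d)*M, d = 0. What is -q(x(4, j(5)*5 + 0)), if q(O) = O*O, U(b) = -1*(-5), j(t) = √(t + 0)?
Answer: -400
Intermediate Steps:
j(t) = √t
U(b) = 5
x(M, g) = 5*M
q(O) = O²
-q(x(4, j(5)*5 + 0)) = -(5*4)² = -1*20² = -1*400 = -400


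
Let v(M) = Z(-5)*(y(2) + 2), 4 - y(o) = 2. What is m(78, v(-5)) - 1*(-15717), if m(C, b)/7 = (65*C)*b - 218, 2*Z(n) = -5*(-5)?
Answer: 1788691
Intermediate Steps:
y(o) = 2 (y(o) = 4 - 1*2 = 4 - 2 = 2)
Z(n) = 25/2 (Z(n) = (-5*(-5))/2 = (1/2)*25 = 25/2)
v(M) = 50 (v(M) = 25*(2 + 2)/2 = (25/2)*4 = 50)
m(C, b) = -1526 + 455*C*b (m(C, b) = 7*((65*C)*b - 218) = 7*(65*C*b - 218) = 7*(-218 + 65*C*b) = -1526 + 455*C*b)
m(78, v(-5)) - 1*(-15717) = (-1526 + 455*78*50) - 1*(-15717) = (-1526 + 1774500) + 15717 = 1772974 + 15717 = 1788691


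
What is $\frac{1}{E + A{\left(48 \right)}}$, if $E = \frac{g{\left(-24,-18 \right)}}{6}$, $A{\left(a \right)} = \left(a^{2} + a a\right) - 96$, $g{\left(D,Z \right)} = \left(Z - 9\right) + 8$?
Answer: $\frac{6}{27053} \approx 0.00022179$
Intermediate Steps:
$g{\left(D,Z \right)} = -1 + Z$ ($g{\left(D,Z \right)} = \left(-9 + Z\right) + 8 = -1 + Z$)
$A{\left(a \right)} = -96 + 2 a^{2}$ ($A{\left(a \right)} = \left(a^{2} + a^{2}\right) - 96 = 2 a^{2} - 96 = -96 + 2 a^{2}$)
$E = - \frac{19}{6}$ ($E = \frac{-1 - 18}{6} = \frac{1}{6} \left(-19\right) = - \frac{19}{6} \approx -3.1667$)
$\frac{1}{E + A{\left(48 \right)}} = \frac{1}{- \frac{19}{6} - \left(96 - 2 \cdot 48^{2}\right)} = \frac{1}{- \frac{19}{6} + \left(-96 + 2 \cdot 2304\right)} = \frac{1}{- \frac{19}{6} + \left(-96 + 4608\right)} = \frac{1}{- \frac{19}{6} + 4512} = \frac{1}{\frac{27053}{6}} = \frac{6}{27053}$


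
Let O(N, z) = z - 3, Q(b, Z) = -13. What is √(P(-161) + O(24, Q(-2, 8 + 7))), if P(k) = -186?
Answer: I*√202 ≈ 14.213*I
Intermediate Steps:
O(N, z) = -3 + z
√(P(-161) + O(24, Q(-2, 8 + 7))) = √(-186 + (-3 - 13)) = √(-186 - 16) = √(-202) = I*√202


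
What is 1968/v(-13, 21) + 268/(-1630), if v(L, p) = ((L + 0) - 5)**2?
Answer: 130042/22005 ≈ 5.9097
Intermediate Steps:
v(L, p) = (-5 + L)**2 (v(L, p) = (L - 5)**2 = (-5 + L)**2)
1968/v(-13, 21) + 268/(-1630) = 1968/((-5 - 13)**2) + 268/(-1630) = 1968/((-18)**2) + 268*(-1/1630) = 1968/324 - 134/815 = 1968*(1/324) - 134/815 = 164/27 - 134/815 = 130042/22005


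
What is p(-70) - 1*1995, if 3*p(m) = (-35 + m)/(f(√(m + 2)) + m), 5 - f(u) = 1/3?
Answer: -55845/28 ≈ -1994.5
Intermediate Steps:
f(u) = 14/3 (f(u) = 5 - 1/3 = 5 - 1*⅓ = 5 - ⅓ = 14/3)
p(m) = (-35 + m)/(3*(14/3 + m)) (p(m) = ((-35 + m)/(14/3 + m))/3 = (-35 + m)/(3*(14/3 + m)))
p(-70) - 1*1995 = (-35 - 70)/(14 + 3*(-70)) - 1*1995 = -105/(14 - 210) - 1995 = -105/(-196) - 1995 = -1/196*(-105) - 1995 = 15/28 - 1995 = -55845/28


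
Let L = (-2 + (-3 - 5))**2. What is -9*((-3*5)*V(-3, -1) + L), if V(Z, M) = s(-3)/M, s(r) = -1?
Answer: -765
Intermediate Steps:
L = 100 (L = (-2 - 8)**2 = (-10)**2 = 100)
V(Z, M) = -1/M
-9*((-3*5)*V(-3, -1) + L) = -9*((-3*5)*(-1/(-1)) + 100) = -9*(-(-15)*(-1) + 100) = -9*(-15*1 + 100) = -9*(-15 + 100) = -9*85 = -765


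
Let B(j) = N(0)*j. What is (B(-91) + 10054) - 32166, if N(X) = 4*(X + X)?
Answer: -22112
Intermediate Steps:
N(X) = 8*X (N(X) = 4*(2*X) = 8*X)
B(j) = 0 (B(j) = (8*0)*j = 0*j = 0)
(B(-91) + 10054) - 32166 = (0 + 10054) - 32166 = 10054 - 32166 = -22112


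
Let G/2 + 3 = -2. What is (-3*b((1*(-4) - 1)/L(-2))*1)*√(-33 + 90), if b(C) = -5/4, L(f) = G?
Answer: 15*√57/4 ≈ 28.312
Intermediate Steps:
G = -10 (G = -6 + 2*(-2) = -6 - 4 = -10)
L(f) = -10
b(C) = -5/4 (b(C) = -5*¼ = -5/4)
(-3*b((1*(-4) - 1)/L(-2))*1)*√(-33 + 90) = (-3*(-5/4)*1)*√(-33 + 90) = ((15/4)*1)*√57 = 15*√57/4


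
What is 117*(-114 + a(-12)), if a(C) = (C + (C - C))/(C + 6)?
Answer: -13104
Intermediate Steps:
a(C) = C/(6 + C) (a(C) = (C + 0)/(6 + C) = C/(6 + C))
117*(-114 + a(-12)) = 117*(-114 - 12/(6 - 12)) = 117*(-114 - 12/(-6)) = 117*(-114 - 12*(-1/6)) = 117*(-114 + 2) = 117*(-112) = -13104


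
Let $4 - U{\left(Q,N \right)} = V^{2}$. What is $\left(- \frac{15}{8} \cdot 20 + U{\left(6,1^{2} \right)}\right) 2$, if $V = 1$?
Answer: $-69$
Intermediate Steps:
$U{\left(Q,N \right)} = 3$ ($U{\left(Q,N \right)} = 4 - 1^{2} = 4 - 1 = 3$)
$\left(- \frac{15}{8} \cdot 20 + U{\left(6,1^{2} \right)}\right) 2 = \left(- \frac{15}{8} \cdot 20 + 3\right) 2 = \left(\left(-15\right) \frac{1}{8} \cdot 20 + 3\right) 2 = \left(\left(- \frac{15}{8}\right) 20 + 3\right) 2 = \left(- \frac{75}{2} + 3\right) 2 = \left(- \frac{69}{2}\right) 2 = -69$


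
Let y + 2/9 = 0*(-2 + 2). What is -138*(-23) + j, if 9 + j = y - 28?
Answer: 28231/9 ≈ 3136.8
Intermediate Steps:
y = -2/9 (y = -2/9 + 0*(-2 + 2) = -2/9 + 0*0 = -2/9 + 0 = -2/9 ≈ -0.22222)
j = -335/9 (j = -9 + (-2/9 - 28) = -9 - 254/9 = -335/9 ≈ -37.222)
-138*(-23) + j = -138*(-23) - 335/9 = 3174 - 335/9 = 28231/9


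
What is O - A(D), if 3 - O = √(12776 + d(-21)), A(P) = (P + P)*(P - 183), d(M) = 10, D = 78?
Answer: 16383 - √12786 ≈ 16270.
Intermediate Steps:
A(P) = 2*P*(-183 + P) (A(P) = (2*P)*(-183 + P) = 2*P*(-183 + P))
O = 3 - √12786 (O = 3 - √(12776 + 10) = 3 - √12786 ≈ -110.08)
O - A(D) = (3 - √12786) - 2*78*(-183 + 78) = (3 - √12786) - 2*78*(-105) = (3 - √12786) - 1*(-16380) = (3 - √12786) + 16380 = 16383 - √12786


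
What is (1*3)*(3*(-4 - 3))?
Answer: -63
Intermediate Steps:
(1*3)*(3*(-4 - 3)) = 3*(3*(-7)) = 3*(-21) = -63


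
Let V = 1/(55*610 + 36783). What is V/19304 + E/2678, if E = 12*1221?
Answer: 9946570508971/1817971322648 ≈ 5.4712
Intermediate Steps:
V = 1/70333 (V = 1/(33550 + 36783) = 1/70333 ≈ 1.4218e-5)
E = 14652
V/19304 + E/2678 = (1/70333)/19304 + 14652/2678 = (1/70333)*(1/19304) + 14652*(1/2678) = 1/1357708232 + 7326/1339 = 9946570508971/1817971322648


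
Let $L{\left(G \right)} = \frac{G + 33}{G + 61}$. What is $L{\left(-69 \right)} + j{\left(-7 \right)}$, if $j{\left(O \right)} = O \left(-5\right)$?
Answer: $\frac{79}{2} \approx 39.5$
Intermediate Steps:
$j{\left(O \right)} = - 5 O$
$L{\left(G \right)} = \frac{33 + G}{61 + G}$
$L{\left(-69 \right)} + j{\left(-7 \right)} = \frac{33 - 69}{61 - 69} - -35 = \frac{1}{-8} \left(-36\right) + 35 = \left(- \frac{1}{8}\right) \left(-36\right) + 35 = \frac{9}{2} + 35 = \frac{79}{2}$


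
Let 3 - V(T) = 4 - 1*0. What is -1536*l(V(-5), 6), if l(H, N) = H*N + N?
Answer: 0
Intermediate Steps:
V(T) = -1 (V(T) = 3 - (4 - 1*0) = 3 - (4 + 0) = 3 - 1*4 = 3 - 4 = -1)
l(H, N) = N + H*N
-1536*l(V(-5), 6) = -9216*(1 - 1) = -9216*0 = -1536*0 = 0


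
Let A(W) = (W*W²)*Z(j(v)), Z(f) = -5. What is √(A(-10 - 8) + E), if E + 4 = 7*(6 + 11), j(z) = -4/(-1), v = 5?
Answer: 5*√1171 ≈ 171.10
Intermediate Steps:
j(z) = 4 (j(z) = -4*(-1) = 4)
E = 115 (E = -4 + 7*(6 + 11) = -4 + 7*17 = -4 + 119 = 115)
A(W) = -5*W³ (A(W) = (W*W²)*(-5) = W³*(-5) = -5*W³)
√(A(-10 - 8) + E) = √(-5*(-10 - 8)³ + 115) = √(-5*(-18)³ + 115) = √(-5*(-5832) + 115) = √(29160 + 115) = √29275 = 5*√1171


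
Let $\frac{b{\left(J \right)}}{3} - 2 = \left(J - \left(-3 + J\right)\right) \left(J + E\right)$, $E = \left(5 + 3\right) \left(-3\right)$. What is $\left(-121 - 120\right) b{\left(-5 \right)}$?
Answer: $61455$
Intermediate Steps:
$E = -24$ ($E = 8 \left(-3\right) = -24$)
$b{\left(J \right)} = -210 + 9 J$ ($b{\left(J \right)} = 6 + 3 \left(J - \left(-3 + J\right)\right) \left(J - 24\right) = 6 + 3 \cdot 3 \left(-24 + J\right) = 6 + 3 \left(-72 + 3 J\right) = 6 + \left(-216 + 9 J\right) = -210 + 9 J$)
$\left(-121 - 120\right) b{\left(-5 \right)} = \left(-121 - 120\right) \left(-210 + 9 \left(-5\right)\right) = - 241 \left(-210 - 45\right) = \left(-241\right) \left(-255\right) = 61455$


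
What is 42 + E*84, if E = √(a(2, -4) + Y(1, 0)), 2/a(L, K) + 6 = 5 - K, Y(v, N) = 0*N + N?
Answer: 42 + 28*√6 ≈ 110.59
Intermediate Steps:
Y(v, N) = N (Y(v, N) = 0 + N = N)
a(L, K) = 2/(-1 - K) (a(L, K) = 2/(-6 + (5 - K)) = 2/(-1 - K))
E = √6/3 (E = √(-2/(1 - 4) + 0) = √(-2/(-3) + 0) = √(-2*(-⅓) + 0) = √(⅔ + 0) = √(⅔) = √6/3 ≈ 0.81650)
42 + E*84 = 42 + (√6/3)*84 = 42 + 28*√6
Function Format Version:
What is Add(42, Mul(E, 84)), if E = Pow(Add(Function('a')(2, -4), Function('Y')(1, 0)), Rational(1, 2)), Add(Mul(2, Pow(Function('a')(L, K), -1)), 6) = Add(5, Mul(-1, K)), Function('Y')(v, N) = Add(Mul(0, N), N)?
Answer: Add(42, Mul(28, Pow(6, Rational(1, 2)))) ≈ 110.59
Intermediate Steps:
Function('Y')(v, N) = N (Function('Y')(v, N) = Add(0, N) = N)
Function('a')(L, K) = Mul(2, Pow(Add(-1, Mul(-1, K)), -1)) (Function('a')(L, K) = Mul(2, Pow(Add(-6, Add(5, Mul(-1, K))), -1)) = Mul(2, Pow(Add(-1, Mul(-1, K)), -1)))
E = Mul(Rational(1, 3), Pow(6, Rational(1, 2))) (E = Pow(Add(Mul(-2, Pow(Add(1, -4), -1)), 0), Rational(1, 2)) = Pow(Add(Mul(-2, Pow(-3, -1)), 0), Rational(1, 2)) = Pow(Add(Mul(-2, Rational(-1, 3)), 0), Rational(1, 2)) = Pow(Add(Rational(2, 3), 0), Rational(1, 2)) = Pow(Rational(2, 3), Rational(1, 2)) = Mul(Rational(1, 3), Pow(6, Rational(1, 2))) ≈ 0.81650)
Add(42, Mul(E, 84)) = Add(42, Mul(Mul(Rational(1, 3), Pow(6, Rational(1, 2))), 84)) = Add(42, Mul(28, Pow(6, Rational(1, 2))))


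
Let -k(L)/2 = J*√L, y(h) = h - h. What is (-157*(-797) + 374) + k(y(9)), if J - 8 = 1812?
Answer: 125503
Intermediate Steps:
J = 1820 (J = 8 + 1812 = 1820)
y(h) = 0
k(L) = -3640*√L
(-157*(-797) + 374) + k(y(9)) = (-157*(-797) + 374) - 3640*√0 = (125129 + 374) - 3640*0 = 125503 + 0 = 125503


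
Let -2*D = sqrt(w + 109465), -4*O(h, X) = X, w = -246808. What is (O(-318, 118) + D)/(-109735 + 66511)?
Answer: 59/86448 + I*sqrt(137343)/86448 ≈ 0.00068249 + 0.004287*I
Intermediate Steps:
O(h, X) = -X/4
D = -I*sqrt(137343)/2 (D = -sqrt(-246808 + 109465)/2 = -I*sqrt(137343)/2 ≈ -185.3*I)
(O(-318, 118) + D)/(-109735 + 66511) = (-1/4*118 - I*sqrt(137343)/2)/(-109735 + 66511) = (-59/2 - I*sqrt(137343)/2)/(-43224) = (-59/2 - I*sqrt(137343)/2)*(-1/43224) = 59/86448 + I*sqrt(137343)/86448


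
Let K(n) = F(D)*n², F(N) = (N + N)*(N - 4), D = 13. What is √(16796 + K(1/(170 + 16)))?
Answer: 5*√2582554/62 ≈ 129.60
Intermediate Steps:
F(N) = 2*N*(-4 + N) (F(N) = (2*N)*(-4 + N) = 2*N*(-4 + N))
K(n) = 234*n² (K(n) = (2*13*(-4 + 13))*n² = (2*13*9)*n² = 234*n²)
√(16796 + K(1/(170 + 16))) = √(16796 + 234*(1/(170 + 16))²) = √(16796 + 234*(1/186)²) = √(16796 + 234*(1/34596)) = √(16796 + 13/1922) = √(32281925/1922) = 5*√2582554/62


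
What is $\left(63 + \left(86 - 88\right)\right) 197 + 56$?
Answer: $12073$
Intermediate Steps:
$\left(63 + \left(86 - 88\right)\right) 197 + 56 = \left(63 - 2\right) 197 + 56 = 61 \cdot 197 + 56 = 12017 + 56 = 12073$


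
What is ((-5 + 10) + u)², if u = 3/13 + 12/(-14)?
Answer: 158404/8281 ≈ 19.129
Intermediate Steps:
u = -57/91 (u = 3*(1/13) + 12*(-1/14) = 3/13 - 6/7 = -57/91 ≈ -0.62637)
((-5 + 10) + u)² = ((-5 + 10) - 57/91)² = (5 - 57/91)² = (398/91)² = 158404/8281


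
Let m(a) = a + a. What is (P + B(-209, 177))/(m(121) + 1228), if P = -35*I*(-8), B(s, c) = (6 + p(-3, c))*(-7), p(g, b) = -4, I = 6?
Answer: 17/15 ≈ 1.1333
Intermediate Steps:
B(s, c) = -14 (B(s, c) = (6 - 4)*(-7) = 2*(-7) = -14)
P = 1680 (P = -35*6*(-8) = -210*(-8) = 1680)
m(a) = 2*a
(P + B(-209, 177))/(m(121) + 1228) = (1680 - 14)/(2*121 + 1228) = 1666/(242 + 1228) = 1666/1470 = 1666*(1/1470) = 17/15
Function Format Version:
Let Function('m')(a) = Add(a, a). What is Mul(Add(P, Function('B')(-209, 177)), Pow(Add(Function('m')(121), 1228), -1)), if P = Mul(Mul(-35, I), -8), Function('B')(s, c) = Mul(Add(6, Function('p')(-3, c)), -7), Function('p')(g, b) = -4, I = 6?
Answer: Rational(17, 15) ≈ 1.1333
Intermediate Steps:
Function('B')(s, c) = -14 (Function('B')(s, c) = Mul(Add(6, -4), -7) = Mul(2, -7) = -14)
P = 1680 (P = Mul(Mul(-35, 6), -8) = Mul(-210, -8) = 1680)
Function('m')(a) = Mul(2, a)
Mul(Add(P, Function('B')(-209, 177)), Pow(Add(Function('m')(121), 1228), -1)) = Mul(Add(1680, -14), Pow(Add(Mul(2, 121), 1228), -1)) = Mul(1666, Pow(Add(242, 1228), -1)) = Mul(1666, Pow(1470, -1)) = Mul(1666, Rational(1, 1470)) = Rational(17, 15)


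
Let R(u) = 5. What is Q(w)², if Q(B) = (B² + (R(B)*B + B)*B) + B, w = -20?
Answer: 7728400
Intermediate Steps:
Q(B) = B + 7*B² (Q(B) = (B² + (5*B + B)*B) + B = (B² + (6*B)*B) + B = (B² + 6*B²) + B = 7*B² + B = B + 7*B²)
Q(w)² = (-20*(1 + 7*(-20)))² = (-20*(1 - 140))² = (-20*(-139))² = 2780² = 7728400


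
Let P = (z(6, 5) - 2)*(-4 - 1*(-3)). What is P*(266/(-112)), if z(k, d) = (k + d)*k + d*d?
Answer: 1691/8 ≈ 211.38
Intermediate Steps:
z(k, d) = d**2 + k*(d + k) (z(k, d) = (d + k)*k + d**2 = k*(d + k) + d**2 = d**2 + k*(d + k))
P = -89 (P = ((5**2 + 6**2 + 5*6) - 2)*(-4 - 1*(-3)) = ((25 + 36 + 30) - 2)*(-4 + 3) = (91 - 2)*(-1) = 89*(-1) = -89)
P*(266/(-112)) = -23674/(-112) = -23674*(-1)/112 = -89*(-19/8) = 1691/8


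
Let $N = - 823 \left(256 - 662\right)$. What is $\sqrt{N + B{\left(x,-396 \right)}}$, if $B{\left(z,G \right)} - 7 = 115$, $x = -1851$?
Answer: $6 \sqrt{9285} \approx 578.15$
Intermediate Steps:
$B{\left(z,G \right)} = 122$ ($B{\left(z,G \right)} = 7 + 115 = 122$)
$N = 334138$ ($N = \left(-823\right) \left(-406\right) = 334138$)
$\sqrt{N + B{\left(x,-396 \right)}} = \sqrt{334138 + 122} = \sqrt{334260} = 6 \sqrt{9285}$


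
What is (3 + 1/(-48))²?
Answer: 20449/2304 ≈ 8.8754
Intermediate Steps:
(3 + 1/(-48))² = (3 - 1/48)² = (143/48)² = 20449/2304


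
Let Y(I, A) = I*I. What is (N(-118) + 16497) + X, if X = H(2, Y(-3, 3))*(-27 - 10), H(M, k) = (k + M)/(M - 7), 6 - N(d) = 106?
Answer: 82392/5 ≈ 16478.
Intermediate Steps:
Y(I, A) = I²
N(d) = -100 (N(d) = 6 - 1*106 = 6 - 106 = -100)
H(M, k) = (M + k)/(-7 + M)
X = 407/5 (X = ((2 + (-3)²)/(-7 + 2))*(-27 - 10) = ((2 + 9)/(-5))*(-37) = -⅕*11*(-37) = -11/5*(-37) = 407/5 ≈ 81.400)
(N(-118) + 16497) + X = (-100 + 16497) + 407/5 = 16397 + 407/5 = 82392/5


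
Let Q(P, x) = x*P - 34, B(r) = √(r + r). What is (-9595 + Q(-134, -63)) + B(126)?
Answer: -1187 + 6*√7 ≈ -1171.1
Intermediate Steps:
B(r) = √2*√r (B(r) = √(2*r) = √2*√r)
Q(P, x) = -34 + P*x (Q(P, x) = P*x - 34 = -34 + P*x)
(-9595 + Q(-134, -63)) + B(126) = (-9595 + (-34 - 134*(-63))) + √2*√126 = (-9595 + (-34 + 8442)) + √2*(3*√14) = (-9595 + 8408) + 6*√7 = -1187 + 6*√7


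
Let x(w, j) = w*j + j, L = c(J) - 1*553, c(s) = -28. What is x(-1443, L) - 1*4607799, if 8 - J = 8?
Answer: -3769997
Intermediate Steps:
J = 0 (J = 8 - 1*8 = 8 - 8 = 0)
L = -581 (L = -28 - 1*553 = -28 - 553 = -581)
x(w, j) = j + j*w (x(w, j) = j*w + j = j + j*w)
x(-1443, L) - 1*4607799 = -581*(1 - 1443) - 1*4607799 = -581*(-1442) - 4607799 = 837802 - 4607799 = -3769997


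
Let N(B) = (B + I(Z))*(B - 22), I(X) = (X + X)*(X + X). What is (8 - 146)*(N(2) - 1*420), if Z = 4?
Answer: 240120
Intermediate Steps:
I(X) = 4*X**2 (I(X) = (2*X)*(2*X) = 4*X**2)
N(B) = (-22 + B)*(64 + B) (N(B) = (B + 4*4**2)*(B - 22) = (B + 4*16)*(-22 + B) = (B + 64)*(-22 + B) = (64 + B)*(-22 + B) = (-22 + B)*(64 + B))
(8 - 146)*(N(2) - 1*420) = (8 - 146)*((-1408 + 2**2 + 42*2) - 1*420) = -138*((-1408 + 4 + 84) - 420) = -138*(-1320 - 420) = -138*(-1740) = 240120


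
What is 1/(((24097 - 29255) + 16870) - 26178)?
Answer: -1/14466 ≈ -6.9128e-5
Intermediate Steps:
1/(((24097 - 29255) + 16870) - 26178) = 1/((-5158 + 16870) - 26178) = 1/(11712 - 26178) = 1/(-14466) = -1/14466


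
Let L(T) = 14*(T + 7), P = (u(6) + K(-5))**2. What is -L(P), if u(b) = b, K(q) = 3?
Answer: -1232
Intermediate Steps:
P = 81 (P = (6 + 3)**2 = 9**2 = 81)
L(T) = 98 + 14*T (L(T) = 14*(7 + T) = 98 + 14*T)
-L(P) = -(98 + 14*81) = -(98 + 1134) = -1*1232 = -1232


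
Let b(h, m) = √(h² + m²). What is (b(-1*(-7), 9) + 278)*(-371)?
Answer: -103138 - 371*√130 ≈ -1.0737e+5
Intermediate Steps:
(b(-1*(-7), 9) + 278)*(-371) = (√((-1*(-7))² + 9²) + 278)*(-371) = (√(7² + 81) + 278)*(-371) = (√(49 + 81) + 278)*(-371) = (√130 + 278)*(-371) = (278 + √130)*(-371) = -103138 - 371*√130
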